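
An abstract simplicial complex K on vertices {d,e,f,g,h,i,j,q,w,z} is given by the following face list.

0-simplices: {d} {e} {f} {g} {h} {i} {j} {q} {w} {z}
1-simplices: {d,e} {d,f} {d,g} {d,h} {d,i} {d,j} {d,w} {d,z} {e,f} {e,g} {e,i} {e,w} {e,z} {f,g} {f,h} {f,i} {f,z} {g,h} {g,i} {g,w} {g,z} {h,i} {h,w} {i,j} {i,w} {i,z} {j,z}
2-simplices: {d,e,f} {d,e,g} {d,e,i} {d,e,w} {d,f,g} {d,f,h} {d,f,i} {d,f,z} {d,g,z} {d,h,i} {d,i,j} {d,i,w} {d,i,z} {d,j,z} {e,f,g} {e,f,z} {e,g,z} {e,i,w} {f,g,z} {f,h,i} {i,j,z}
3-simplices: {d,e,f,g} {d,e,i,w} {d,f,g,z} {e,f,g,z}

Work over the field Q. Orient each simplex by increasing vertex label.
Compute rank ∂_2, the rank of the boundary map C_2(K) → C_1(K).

n_0=10 n_1=27 n_2=21 n_3=4  [Q]
∂1: piv[de,df,dg,dh,di,dj,dw,dz] rk=8  ker:ef,eg,ei,ew,ez,fg,fh,fi,fz,gh,gi,gw,gz,hi,hw,ij,iw,iz,jz
∂2: piv[def,deg,dei,dew,dfg,dfh,dfi,dfz,dgz,dhi,dij,diw,diz,djz,efz] rk=15  ker:efg,egz,eiw,fgz,fhi,ijz
∂3: piv[defg,deiw,dfgz,efgz] rk=4
rk∂_2=15

rank∂_2=15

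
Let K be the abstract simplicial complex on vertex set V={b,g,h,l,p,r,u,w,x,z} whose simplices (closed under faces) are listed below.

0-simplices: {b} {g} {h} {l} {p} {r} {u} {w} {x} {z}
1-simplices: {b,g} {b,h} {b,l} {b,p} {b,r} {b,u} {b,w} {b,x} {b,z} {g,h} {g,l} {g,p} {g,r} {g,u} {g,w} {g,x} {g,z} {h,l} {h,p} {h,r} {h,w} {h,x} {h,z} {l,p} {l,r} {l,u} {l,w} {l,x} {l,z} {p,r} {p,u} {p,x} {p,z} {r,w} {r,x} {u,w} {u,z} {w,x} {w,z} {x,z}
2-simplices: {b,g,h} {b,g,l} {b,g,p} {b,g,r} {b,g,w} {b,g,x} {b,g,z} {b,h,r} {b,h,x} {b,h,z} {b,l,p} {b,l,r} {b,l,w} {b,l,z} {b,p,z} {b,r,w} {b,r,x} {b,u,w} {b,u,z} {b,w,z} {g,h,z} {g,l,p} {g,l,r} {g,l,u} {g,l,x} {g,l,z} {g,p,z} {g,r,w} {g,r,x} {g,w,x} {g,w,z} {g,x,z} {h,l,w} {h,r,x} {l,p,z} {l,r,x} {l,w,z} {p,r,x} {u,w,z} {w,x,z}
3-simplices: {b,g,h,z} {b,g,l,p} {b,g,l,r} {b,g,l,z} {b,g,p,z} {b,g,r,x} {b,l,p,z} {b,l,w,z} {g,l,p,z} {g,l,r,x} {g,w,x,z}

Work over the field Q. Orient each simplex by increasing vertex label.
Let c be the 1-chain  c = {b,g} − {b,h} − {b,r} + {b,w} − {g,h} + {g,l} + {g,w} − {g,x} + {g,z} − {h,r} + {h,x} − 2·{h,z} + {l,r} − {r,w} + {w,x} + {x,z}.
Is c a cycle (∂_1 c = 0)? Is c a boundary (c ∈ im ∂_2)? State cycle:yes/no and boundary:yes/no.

cycle:yes boundary:yes

n_0=10 n_1=40 n_2=40 n_3=11  [Q]
∂1: piv[bg,bh,bl,bp,br,bu,bw,bx,bz] rk=9  ker:gh,gl,gp,gr,gu,gw,gx,gz,hl,hp,hr,hw,hx,hz,lp,lr,lu,lw,lx,lz,pr,pu,px,pz,rw,rx,uw,uz,wx,wz,xz
∂2: piv[bgh,bgl,bgp,bgr,bgw,bgx,bgz,bhr,bhx,bhz,blp,blr,blw,blz,bpz,brw,brx,buw,buz,bwz,glu,glx,gwx,gxz,hlw,prx] rk=26  ker:ghz,glp,glr,glz,gpz,grw,grx,gwz,hrx,lpz,lrx,lwz,uwz,wxz
∂3: piv[bghz,bglp,bglr,bglz,bgpz,bgrx,blpz,blwz,glrx,gwxz] rk=10  ker:glpz
∂1c = 0
c vs im∂2: reduces to 0 ⇒ boundary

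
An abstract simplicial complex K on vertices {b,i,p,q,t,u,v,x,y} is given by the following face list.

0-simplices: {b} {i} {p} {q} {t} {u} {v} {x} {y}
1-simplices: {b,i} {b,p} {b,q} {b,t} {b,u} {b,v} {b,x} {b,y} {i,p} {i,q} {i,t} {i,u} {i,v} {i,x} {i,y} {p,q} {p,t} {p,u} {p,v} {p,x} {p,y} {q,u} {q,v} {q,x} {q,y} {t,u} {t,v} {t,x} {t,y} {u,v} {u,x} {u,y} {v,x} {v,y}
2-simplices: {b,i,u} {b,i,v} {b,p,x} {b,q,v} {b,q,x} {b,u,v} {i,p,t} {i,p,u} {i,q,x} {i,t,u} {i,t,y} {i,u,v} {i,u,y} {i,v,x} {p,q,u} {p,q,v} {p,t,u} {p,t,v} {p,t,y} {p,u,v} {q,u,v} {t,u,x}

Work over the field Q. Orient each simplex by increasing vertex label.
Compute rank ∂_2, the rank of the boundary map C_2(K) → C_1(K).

rank∂_2=19

n_0=9 n_1=34 n_2=22  [Q]
∂1: piv[bi,bp,bq,bt,bu,bv,bx,by] rk=8  ker:ip,iq,it,iu,iv,ix,iy,pq,pt,pu,pv,px,py,qu,qv,qx,qy,tu,tv,tx,ty,uv,ux,uy,vx,vy
∂2: piv[biu,biv,bpx,bqv,bqx,buv,ipt,ipu,iqx,itu,ity,iuy,ivx,pqu,pqv,ptv,pty,puv,tux] rk=19  ker:iuv,ptu,quv
rk∂_2=19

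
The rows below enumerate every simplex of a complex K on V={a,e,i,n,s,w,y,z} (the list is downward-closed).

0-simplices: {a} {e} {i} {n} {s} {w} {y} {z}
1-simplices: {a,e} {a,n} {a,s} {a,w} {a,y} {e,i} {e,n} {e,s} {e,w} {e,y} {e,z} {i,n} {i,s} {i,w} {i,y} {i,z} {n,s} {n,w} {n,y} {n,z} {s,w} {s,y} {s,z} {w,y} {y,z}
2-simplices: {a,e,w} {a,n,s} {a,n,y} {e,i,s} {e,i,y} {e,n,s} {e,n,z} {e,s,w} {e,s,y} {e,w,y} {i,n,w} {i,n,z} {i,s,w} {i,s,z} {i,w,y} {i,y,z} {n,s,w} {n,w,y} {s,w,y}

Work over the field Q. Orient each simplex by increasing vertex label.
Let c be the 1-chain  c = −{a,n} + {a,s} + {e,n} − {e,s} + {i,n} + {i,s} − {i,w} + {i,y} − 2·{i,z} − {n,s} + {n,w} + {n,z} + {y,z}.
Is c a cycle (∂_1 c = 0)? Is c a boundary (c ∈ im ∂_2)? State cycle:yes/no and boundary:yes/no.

n_0=8 n_1=25 n_2=19  [Q]
∂1: piv[ae,an,as,aw,ay,ei,ez] rk=7  ker:en,es,ew,ey,in,is,iw,iy,iz,ns,nw,ny,nz,sw,sy,sz,wy,yz
∂2: piv[aew,ans,any,eis,eiy,ens,enz,esw,esy,ewy,inw,inz,isw,isz,iyz,nsw,nwy] rk=17  ker:iwy,swy
∂1c = 0
c vs im∂2: reduces to 0 ⇒ boundary

cycle:yes boundary:yes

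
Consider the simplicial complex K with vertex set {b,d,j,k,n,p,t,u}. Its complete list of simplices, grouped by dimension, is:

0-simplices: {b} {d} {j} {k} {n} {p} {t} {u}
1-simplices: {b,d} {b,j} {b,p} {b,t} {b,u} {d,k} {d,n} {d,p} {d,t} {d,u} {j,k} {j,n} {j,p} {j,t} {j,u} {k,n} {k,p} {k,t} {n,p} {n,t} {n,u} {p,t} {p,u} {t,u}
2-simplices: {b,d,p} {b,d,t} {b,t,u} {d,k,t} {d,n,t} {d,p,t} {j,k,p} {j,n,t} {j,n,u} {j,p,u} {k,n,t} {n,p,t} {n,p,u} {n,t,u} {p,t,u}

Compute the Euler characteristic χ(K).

n_0=8 n_1=24 n_2=15
χ=+8−24+15=-1

χ(K)=-1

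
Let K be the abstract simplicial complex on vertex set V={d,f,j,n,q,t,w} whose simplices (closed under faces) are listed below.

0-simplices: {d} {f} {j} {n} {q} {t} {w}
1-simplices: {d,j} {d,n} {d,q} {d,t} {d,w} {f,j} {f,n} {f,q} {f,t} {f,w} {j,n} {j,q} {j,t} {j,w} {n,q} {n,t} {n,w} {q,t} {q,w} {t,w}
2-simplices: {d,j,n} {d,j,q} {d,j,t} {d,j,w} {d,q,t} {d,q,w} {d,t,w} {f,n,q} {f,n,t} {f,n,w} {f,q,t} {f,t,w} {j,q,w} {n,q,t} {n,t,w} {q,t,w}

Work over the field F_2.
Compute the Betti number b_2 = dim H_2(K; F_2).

n_0=7 n_1=20 n_2=16  [Z2]
∂1: piv[dj,dn,dq,dt,dw,fj] rk=6  ker:fn,fq,ft,fw,jn,jq,jt,jw,nq,nt,nw,qt,qw,tw
∂2: piv[djn,djq,djt,djw,dqt,dqw,dtw,fnq,fnt,fnw,fqt,ftw] rk=12  ker:jqw,nqt,ntw,qtw
b_2=(16−12)−0=4

b_2=4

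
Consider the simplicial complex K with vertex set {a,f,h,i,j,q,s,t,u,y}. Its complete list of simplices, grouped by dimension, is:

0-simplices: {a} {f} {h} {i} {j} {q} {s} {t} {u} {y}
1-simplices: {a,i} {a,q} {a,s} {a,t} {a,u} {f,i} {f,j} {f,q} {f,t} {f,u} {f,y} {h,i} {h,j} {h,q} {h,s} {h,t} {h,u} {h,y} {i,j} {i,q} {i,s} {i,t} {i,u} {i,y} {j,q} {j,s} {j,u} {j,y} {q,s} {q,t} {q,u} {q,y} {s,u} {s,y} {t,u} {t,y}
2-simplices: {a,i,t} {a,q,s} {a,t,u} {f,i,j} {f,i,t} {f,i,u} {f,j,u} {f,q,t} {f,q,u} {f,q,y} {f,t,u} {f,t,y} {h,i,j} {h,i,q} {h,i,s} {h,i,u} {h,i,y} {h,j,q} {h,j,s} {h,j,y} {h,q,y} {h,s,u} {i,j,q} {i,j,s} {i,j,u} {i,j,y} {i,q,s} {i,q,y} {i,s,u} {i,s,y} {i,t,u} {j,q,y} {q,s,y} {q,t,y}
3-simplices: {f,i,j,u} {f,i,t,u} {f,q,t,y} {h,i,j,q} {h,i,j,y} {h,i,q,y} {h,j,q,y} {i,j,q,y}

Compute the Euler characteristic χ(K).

χ(K)=0

n_0=10 n_1=36 n_2=34 n_3=8
χ=+10−36+34−8=0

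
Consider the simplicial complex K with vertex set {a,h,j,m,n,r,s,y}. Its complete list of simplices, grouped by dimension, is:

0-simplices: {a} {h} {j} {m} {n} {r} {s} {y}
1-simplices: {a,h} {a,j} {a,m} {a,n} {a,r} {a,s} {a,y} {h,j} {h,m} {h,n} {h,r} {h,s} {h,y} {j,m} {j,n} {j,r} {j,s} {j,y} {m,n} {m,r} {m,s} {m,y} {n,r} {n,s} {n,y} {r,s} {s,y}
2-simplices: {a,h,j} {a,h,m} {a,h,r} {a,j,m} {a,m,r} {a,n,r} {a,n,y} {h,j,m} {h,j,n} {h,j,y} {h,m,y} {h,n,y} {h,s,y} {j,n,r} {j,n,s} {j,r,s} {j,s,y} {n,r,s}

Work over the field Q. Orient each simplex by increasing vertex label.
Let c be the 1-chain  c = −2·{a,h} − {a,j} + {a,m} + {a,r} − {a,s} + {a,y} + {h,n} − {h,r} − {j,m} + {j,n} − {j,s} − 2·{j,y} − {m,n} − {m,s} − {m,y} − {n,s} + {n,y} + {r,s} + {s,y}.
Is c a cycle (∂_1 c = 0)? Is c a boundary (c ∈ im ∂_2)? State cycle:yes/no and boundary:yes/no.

n_0=8 n_1=27 n_2=18  [Q]
∂1: piv[ah,aj,am,an,ar,as,ay] rk=7  ker:hj,hm,hn,hr,hs,hy,jm,jn,jr,js,jy,mn,mr,ms,my,nr,ns,ny,rs,sy
∂2: piv[ahj,ahm,ahr,ajm,amr,anr,any,hjn,hjy,hmy,hny,hsy,jnr,jns,jrs,jsy] rk=16  ker:hjm,nrs
∂1c = {a} − 2·{h} + 2·{j} + 3·{m} + {n} − {r} − 4·{s}

cycle:no boundary:no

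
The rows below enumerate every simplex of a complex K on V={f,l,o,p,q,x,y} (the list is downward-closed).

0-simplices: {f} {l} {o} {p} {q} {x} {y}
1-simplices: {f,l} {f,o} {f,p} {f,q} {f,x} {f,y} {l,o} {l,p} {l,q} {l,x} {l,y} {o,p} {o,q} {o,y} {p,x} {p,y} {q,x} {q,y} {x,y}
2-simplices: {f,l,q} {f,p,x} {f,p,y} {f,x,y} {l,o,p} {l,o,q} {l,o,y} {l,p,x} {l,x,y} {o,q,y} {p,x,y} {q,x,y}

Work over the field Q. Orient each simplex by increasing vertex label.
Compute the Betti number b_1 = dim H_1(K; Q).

n_0=7 n_1=19 n_2=12  [Q]
∂1: piv[fl,fo,fp,fq,fx,fy] rk=6  ker:lo,lp,lq,lx,ly,op,oq,oy,px,py,qx,qy,xy
∂2: piv[flq,fpx,fpy,fxy,lop,loq,loy,lpx,lxy,oqy,qxy] rk=11  ker:pxy
b_1=(19−6)−11=2

b_1=2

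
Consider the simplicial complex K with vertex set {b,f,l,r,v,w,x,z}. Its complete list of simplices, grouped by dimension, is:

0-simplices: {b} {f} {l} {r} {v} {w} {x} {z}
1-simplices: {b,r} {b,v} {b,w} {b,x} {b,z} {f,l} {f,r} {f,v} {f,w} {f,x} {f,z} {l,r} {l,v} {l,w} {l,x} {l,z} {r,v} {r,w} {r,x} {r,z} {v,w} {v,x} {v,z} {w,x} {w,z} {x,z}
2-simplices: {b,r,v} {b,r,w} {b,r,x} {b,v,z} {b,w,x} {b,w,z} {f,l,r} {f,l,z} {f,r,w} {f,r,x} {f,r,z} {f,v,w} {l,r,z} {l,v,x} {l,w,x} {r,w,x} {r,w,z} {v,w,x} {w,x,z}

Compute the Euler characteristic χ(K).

χ(K)=1

n_0=8 n_1=26 n_2=19
χ=+8−26+19=1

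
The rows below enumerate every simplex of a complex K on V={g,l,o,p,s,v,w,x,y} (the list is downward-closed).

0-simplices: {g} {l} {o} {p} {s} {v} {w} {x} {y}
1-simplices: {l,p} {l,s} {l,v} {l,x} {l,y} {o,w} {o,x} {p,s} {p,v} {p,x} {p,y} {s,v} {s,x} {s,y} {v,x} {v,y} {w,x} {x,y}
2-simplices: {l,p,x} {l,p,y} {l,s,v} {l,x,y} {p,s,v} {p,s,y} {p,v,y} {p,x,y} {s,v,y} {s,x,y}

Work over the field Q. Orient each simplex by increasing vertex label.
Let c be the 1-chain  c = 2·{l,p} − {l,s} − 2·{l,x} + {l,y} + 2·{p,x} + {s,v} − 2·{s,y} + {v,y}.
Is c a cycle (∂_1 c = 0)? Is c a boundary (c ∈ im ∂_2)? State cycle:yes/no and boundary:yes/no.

n_0=9 n_1=18 n_2=10  [Q]
∂1: piv[lp,ls,lv,lx,ly,ow,ox] rk=7  ker:ps,pv,px,py,sv,sx,sy,vx,vy,wx,xy
∂2: piv[lpx,lpy,lsv,lxy,psv,psy,pvy,sxy] rk=8  ker:pxy,svy
∂1c = 0
c vs im∂2: residual ≠ 0 ⇒ not boundary

cycle:yes boundary:no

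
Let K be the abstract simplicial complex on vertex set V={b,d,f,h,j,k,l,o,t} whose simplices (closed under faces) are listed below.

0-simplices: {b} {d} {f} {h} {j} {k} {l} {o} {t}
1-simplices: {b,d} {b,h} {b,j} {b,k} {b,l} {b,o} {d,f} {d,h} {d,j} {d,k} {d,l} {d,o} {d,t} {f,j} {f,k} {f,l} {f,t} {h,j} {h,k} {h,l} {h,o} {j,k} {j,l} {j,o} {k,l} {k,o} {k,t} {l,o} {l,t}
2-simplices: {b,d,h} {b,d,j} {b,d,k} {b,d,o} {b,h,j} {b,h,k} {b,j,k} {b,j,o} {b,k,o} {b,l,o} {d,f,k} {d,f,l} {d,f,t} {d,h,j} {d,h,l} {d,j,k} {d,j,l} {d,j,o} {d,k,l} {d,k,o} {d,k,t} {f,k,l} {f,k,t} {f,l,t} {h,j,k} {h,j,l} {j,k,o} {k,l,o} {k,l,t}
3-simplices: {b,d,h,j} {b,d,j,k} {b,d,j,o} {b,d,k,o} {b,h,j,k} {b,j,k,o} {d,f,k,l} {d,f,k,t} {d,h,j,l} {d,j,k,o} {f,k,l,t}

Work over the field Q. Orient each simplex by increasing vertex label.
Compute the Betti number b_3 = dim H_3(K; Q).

n_0=9 n_1=29 n_2=29 n_3=11  [Q]
∂1: piv[bd,bh,bj,bk,bl,bo,df,dt] rk=8  ker:dh,dj,dk,dl,do,fj,fk,fl,ft,hj,hk,hl,ho,jk,jl,jo,kl,ko,kt,lo,lt
∂2: piv[bdh,bdj,bdk,bdo,bhj,bhk,bjk,bjo,bko,blo,dfk,dfl,dft,dhl,djl,dkl,dkt,flt,klo] rk=19  ker:dhj,djk,djo,dko,fkl,fkt,hjk,hjl,jko,klt
∂3: piv[bdhj,bdjk,bdjo,bdko,bhjk,bjko,dfkl,dfkt,dhjl,fklt] rk=10  ker:djko
b_3=(11−10)−0=1

b_3=1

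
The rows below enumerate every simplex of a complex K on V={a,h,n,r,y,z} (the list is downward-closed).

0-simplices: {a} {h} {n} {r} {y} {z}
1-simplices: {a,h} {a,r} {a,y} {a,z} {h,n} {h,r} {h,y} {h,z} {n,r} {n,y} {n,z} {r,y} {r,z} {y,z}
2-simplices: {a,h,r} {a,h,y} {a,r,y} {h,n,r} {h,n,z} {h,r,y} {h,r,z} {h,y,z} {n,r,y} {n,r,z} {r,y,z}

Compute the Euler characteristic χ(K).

χ(K)=3

n_0=6 n_1=14 n_2=11
χ=+6−14+11=3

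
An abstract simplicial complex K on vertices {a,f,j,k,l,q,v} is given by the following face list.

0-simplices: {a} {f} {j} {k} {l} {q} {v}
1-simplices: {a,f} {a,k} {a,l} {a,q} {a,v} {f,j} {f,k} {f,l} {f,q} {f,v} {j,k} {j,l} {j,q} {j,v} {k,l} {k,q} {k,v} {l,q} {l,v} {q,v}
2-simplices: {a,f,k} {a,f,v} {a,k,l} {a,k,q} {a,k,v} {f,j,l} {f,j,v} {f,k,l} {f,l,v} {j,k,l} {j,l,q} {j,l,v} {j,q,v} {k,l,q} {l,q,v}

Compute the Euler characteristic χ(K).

n_0=7 n_1=20 n_2=15
χ=+7−20+15=2

χ(K)=2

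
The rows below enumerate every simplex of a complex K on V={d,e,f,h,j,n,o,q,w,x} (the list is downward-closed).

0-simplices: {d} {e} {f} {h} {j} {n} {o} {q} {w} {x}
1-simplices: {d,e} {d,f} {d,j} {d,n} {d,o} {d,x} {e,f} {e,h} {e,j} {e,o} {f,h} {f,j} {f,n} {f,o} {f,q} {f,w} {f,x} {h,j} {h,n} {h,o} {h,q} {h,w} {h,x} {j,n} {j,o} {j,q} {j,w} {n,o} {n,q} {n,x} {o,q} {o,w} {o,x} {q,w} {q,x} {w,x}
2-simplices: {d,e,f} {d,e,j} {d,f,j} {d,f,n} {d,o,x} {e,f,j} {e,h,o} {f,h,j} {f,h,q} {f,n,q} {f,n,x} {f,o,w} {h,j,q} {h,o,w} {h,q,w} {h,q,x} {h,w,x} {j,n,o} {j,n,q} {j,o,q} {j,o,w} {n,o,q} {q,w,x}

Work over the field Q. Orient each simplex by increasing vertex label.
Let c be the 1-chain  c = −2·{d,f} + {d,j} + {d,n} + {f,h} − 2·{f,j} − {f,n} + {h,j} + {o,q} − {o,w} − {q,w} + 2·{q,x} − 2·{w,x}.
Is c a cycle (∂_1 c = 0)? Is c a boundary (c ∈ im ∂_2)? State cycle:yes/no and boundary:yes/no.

n_0=10 n_1=36 n_2=23  [Q]
∂1: piv[de,df,dj,dn,do,dx,eh,fq,fw] rk=9  ker:ef,ej,eo,fh,fj,fn,fo,fx,hj,hn,ho,hq,hw,hx,jn,jo,jq,jw,no,nq,nx,oq,ow,ox,qw,qx,wx
∂2: piv[def,dej,dfj,dfn,dox,eho,fhj,fhq,fnq,fnx,fow,hjq,how,hqw,hqx,hwx,jno,jnq,joq,jow] rk=20  ker:efj,noq,qwx
∂1c = 0
c vs im∂2: residual ≠ 0 ⇒ not boundary

cycle:yes boundary:no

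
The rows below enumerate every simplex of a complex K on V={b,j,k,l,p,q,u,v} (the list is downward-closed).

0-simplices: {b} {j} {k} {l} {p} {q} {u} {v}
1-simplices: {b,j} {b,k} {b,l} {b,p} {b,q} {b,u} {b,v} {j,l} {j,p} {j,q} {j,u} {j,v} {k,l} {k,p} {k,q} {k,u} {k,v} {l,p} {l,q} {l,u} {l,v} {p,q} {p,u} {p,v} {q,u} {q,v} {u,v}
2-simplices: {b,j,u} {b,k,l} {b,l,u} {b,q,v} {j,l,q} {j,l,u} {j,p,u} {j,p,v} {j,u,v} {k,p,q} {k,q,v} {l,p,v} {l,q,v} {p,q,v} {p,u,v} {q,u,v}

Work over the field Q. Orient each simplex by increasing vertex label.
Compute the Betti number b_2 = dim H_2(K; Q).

n_0=8 n_1=27 n_2=16  [Q]
∂1: piv[bj,bk,bl,bp,bq,bu,bv] rk=7  ker:jl,jp,jq,ju,jv,kl,kp,kq,ku,kv,lp,lq,lu,lv,pq,pu,pv,qu,qv,uv
∂2: piv[bju,bkl,blu,bqv,jlq,jlu,jpu,jpv,juv,kpq,kqv,lpv,lqv,pqv,quv] rk=15  ker:puv
b_2=(16−15)−0=1

b_2=1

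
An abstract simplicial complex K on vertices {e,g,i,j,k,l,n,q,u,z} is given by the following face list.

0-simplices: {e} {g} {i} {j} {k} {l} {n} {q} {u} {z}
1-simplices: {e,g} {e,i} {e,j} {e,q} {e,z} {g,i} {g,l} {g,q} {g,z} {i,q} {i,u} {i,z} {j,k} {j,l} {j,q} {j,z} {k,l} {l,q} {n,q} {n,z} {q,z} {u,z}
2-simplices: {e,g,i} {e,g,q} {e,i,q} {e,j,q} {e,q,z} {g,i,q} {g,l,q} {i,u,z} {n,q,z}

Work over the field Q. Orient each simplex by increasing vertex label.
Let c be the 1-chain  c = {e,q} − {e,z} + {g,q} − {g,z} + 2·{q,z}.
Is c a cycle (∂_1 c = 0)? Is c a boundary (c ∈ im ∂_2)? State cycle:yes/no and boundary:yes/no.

n_0=10 n_1=22 n_2=9  [Q]
∂1: piv[eg,ei,ej,eq,ez,gl,iu,jk,nq] rk=9  ker:gi,gq,gz,iq,iz,jl,jq,jz,kl,lq,nz,qz,uz
∂2: piv[egi,egq,eiq,ejq,eqz,glq,iuz,nqz] rk=8  ker:giq
∂1c = 0
c vs im∂2: residual ≠ 0 ⇒ not boundary

cycle:yes boundary:no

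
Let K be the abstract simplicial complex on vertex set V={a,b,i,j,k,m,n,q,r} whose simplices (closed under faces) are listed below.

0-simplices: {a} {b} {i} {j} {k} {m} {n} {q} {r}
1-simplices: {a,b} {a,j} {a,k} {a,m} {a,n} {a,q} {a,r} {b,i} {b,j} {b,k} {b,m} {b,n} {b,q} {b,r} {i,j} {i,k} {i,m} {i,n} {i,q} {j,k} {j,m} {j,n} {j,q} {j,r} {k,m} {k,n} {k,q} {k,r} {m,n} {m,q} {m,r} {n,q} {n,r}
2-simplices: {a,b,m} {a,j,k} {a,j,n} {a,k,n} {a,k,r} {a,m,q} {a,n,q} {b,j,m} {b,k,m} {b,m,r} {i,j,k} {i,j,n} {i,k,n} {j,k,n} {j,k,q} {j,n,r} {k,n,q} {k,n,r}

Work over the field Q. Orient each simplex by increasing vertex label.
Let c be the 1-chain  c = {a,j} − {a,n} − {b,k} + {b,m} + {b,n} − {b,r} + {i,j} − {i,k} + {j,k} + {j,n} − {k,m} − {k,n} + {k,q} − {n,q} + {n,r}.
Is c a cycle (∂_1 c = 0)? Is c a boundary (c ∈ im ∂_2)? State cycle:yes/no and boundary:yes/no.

n_0=9 n_1=33 n_2=18  [Q]
∂1: piv[ab,aj,ak,am,an,aq,ar,bi] rk=8  ker:bj,bk,bm,bn,bq,br,ij,ik,im,in,iq,jk,jm,jn,jq,jr,km,kn,kq,kr,mn,mq,mr,nq,nr
∂2: piv[abm,ajk,ajn,akn,akr,amq,anq,bjm,bkm,bmr,ijk,ijn,jkq,jnr,knq,knr] rk=16  ker:ikn,jkn
∂1c = 0
c vs im∂2: residual ≠ 0 ⇒ not boundary

cycle:yes boundary:no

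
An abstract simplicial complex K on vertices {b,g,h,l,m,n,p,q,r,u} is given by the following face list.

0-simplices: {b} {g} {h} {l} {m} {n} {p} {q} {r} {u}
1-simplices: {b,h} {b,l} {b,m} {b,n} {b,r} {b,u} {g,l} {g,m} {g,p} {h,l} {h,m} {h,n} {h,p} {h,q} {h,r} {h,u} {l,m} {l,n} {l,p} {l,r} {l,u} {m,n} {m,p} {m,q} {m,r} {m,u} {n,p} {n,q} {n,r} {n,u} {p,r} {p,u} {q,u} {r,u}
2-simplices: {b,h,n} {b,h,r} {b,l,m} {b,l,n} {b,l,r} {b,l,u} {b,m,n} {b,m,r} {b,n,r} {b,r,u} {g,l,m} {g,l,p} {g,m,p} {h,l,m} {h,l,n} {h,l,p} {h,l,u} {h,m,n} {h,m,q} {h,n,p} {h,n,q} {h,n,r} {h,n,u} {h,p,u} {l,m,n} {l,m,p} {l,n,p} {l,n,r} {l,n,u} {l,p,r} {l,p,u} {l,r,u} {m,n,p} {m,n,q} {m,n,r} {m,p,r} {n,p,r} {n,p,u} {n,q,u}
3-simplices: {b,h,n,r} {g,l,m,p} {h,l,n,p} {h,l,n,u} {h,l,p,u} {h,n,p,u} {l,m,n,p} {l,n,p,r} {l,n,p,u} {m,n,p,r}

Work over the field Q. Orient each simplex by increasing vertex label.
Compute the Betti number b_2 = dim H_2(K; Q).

n_0=10 n_1=34 n_2=39 n_3=10  [Q]
∂1: piv[bh,bl,bm,bn,br,bu,gl,gp,hq] rk=9  ker:gm,hl,hm,hn,hp,hr,hu,lm,ln,lp,lr,lu,mn,mp,mq,mr,mu,np,nq,nr,nu,pr,pu,qu,ru
∂2: piv[bhn,bhr,blm,bln,blr,blu,bmn,bmr,bnr,bru,glm,glp,gmp,hlm,hln,hlp,hlu,hmq,hnp,hnq,hnu,hpu,lpr,nqu] rk=24  ker:hmn,hnr,lmn,lmp,lnp,lnr,lnu,lpu,lru,mnp,mnq,mnr,mpr,npr,npu
∂3: piv[bhnr,glmp,hlnp,hlnu,hlpu,hnpu,lmnp,lnpr,mnpr] rk=9  ker:lnpu
b_2=(39−24)−9=6

b_2=6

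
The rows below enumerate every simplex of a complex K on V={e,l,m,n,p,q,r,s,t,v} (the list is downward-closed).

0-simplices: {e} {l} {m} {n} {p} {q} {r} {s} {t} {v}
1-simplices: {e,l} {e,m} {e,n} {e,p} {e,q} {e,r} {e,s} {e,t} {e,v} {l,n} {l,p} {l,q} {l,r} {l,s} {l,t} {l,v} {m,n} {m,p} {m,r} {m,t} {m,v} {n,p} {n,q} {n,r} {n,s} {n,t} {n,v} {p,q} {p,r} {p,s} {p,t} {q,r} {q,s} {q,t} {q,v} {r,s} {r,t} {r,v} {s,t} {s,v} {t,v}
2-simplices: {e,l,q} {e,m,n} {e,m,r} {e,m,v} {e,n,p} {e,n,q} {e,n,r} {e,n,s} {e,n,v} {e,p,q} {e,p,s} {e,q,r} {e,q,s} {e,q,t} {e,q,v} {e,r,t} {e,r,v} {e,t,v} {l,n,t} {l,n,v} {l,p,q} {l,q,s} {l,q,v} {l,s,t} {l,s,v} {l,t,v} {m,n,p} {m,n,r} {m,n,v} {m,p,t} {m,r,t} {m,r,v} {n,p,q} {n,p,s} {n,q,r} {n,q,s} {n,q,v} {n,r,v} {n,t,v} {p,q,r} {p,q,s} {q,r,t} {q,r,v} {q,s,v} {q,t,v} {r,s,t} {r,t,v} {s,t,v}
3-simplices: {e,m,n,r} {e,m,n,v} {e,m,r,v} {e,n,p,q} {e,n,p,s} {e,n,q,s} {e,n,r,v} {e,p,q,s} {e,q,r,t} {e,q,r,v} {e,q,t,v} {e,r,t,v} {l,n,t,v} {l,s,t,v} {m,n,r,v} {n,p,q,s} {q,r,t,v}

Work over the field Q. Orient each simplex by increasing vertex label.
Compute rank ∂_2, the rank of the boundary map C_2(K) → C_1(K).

n_0=10 n_1=41 n_2=48 n_3=17  [Q]
∂1: piv[el,em,en,ep,eq,er,es,et,ev] rk=9  ker:ln,lp,lq,lr,ls,lt,lv,mn,mp,mr,mt,mv,np,nq,nr,ns,nt,nv,pq,pr,ps,pt,qr,qs,qt,qv,rs,rt,rv,st,sv,tv
∂2: piv[elq,emn,emr,emv,enp,enq,enr,ens,env,epq,eps,eqr,eqs,eqt,eqv,ert,erv,etv,lnt,lnv,lpq,lqs,lqv,lst,lsv,ltv,mnp,mpt,mrt,pqr,rst] rk=31  ker:mnr,mnv,mrv,npq,nps,nqr,nqs,nqv,nrv,ntv,pqs,qrt,qrv,qsv,qtv,rtv,stv
∂3: piv[emnr,emnv,emrv,enpq,enps,enqs,enrv,epqs,eqrt,eqrv,eqtv,ertv,lntv,lstv] rk=14  ker:mnrv,npqs,qrtv
rk∂_2=31

rank∂_2=31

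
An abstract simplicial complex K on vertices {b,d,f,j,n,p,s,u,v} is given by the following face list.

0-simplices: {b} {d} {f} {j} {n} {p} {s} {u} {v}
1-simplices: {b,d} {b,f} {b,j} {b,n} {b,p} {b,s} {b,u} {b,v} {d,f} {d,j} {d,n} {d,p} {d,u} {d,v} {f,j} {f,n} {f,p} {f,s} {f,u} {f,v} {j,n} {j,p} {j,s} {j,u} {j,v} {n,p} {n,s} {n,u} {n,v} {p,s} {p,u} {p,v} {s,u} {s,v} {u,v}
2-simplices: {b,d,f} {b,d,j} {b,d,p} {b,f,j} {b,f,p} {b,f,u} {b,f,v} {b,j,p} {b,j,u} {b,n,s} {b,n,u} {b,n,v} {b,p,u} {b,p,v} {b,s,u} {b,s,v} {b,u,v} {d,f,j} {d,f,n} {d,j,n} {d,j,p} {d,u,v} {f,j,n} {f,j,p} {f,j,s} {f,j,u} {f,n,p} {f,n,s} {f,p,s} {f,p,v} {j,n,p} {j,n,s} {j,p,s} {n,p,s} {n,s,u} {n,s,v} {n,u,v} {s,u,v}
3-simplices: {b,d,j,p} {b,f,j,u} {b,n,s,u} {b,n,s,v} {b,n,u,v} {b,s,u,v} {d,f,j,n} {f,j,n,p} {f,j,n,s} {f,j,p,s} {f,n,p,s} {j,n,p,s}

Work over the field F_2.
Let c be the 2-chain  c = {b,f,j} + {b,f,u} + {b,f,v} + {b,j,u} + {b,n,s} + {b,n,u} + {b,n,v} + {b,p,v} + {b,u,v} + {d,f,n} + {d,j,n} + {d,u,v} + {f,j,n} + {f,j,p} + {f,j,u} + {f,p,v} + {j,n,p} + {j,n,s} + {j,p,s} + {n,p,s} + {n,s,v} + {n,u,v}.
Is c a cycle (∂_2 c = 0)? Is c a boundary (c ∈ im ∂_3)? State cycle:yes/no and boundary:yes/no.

cycle:no boundary:no

n_0=9 n_1=35 n_2=38 n_3=12  [Z2]
∂1: piv[bd,bf,bj,bn,bp,bs,bu,bv] rk=8  ker:df,dj,dn,dp,du,dv,fj,fn,fp,fs,fu,fv,jn,jp,js,ju,jv,np,ns,nu,nv,ps,pu,pv,su,sv,uv
∂2: piv[bdf,bdj,bdp,bfj,bfp,bfu,bfv,bjp,bju,bns,bnu,bnv,bpu,bpv,bsu,bsv,buv,dfn,djn,duv,fjs,fnp,fns,fps] rk=24  ker:dfj,djp,fjn,fjp,fju,fpv,jnp,jns,jps,nps,nsu,nsv,nuv,suv
∂3: piv[bdjp,bfju,bnsu,bnsv,bnuv,bsuv,dfjn,fjnp,fjns,fjps,fnps] rk=11  ker:jnps
∂2c = {b,f} + {b,n} + {b,p} + {b,s} + {d,f} + {d,j} + {d,u} + {d,v} + {j,p} + {n,v} + {s,v} + {u,v}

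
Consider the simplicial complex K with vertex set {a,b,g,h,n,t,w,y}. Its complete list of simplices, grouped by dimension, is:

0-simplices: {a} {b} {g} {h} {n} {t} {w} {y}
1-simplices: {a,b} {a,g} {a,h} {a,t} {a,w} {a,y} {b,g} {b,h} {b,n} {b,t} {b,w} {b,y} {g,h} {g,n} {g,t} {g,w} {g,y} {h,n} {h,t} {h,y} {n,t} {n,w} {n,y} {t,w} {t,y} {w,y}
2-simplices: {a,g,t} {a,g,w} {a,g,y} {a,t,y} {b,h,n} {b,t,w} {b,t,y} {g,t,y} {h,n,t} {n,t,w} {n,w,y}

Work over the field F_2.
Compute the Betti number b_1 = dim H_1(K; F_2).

b_1=9

n_0=8 n_1=26 n_2=11  [Z2]
∂1: piv[ab,ag,ah,at,aw,ay,bn] rk=7  ker:bg,bh,bt,bw,by,gh,gn,gt,gw,gy,hn,ht,hy,nt,nw,ny,tw,ty,wy
∂2: piv[agt,agw,agy,aty,bhn,btw,bty,hnt,ntw,nwy] rk=10  ker:gty
b_1=(26−7)−10=9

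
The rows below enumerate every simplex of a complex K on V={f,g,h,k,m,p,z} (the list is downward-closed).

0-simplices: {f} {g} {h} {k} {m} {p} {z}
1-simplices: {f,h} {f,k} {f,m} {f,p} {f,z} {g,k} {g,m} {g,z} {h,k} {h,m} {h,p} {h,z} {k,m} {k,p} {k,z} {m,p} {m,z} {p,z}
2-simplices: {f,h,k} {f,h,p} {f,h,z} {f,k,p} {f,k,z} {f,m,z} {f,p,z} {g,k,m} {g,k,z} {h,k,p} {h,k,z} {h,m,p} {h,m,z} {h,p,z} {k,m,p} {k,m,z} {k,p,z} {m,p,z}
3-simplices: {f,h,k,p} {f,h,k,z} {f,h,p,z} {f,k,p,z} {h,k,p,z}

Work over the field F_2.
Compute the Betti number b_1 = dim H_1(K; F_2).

n_0=7 n_1=18 n_2=18 n_3=5  [Z2]
∂1: piv[fh,fk,fm,fp,fz,gk] rk=6  ker:gm,gz,hk,hm,hp,hz,km,kp,kz,mp,mz,pz
∂2: piv[fhk,fhp,fhz,fkp,fkz,fmz,fpz,gkm,gkz,hmp,hmz,kmp] rk=12  ker:hkp,hkz,hpz,kmz,kpz,mpz
∂3: piv[fhkp,fhkz,fhpz,fkpz] rk=4  ker:hkpz
b_1=(18−6)−12=0

b_1=0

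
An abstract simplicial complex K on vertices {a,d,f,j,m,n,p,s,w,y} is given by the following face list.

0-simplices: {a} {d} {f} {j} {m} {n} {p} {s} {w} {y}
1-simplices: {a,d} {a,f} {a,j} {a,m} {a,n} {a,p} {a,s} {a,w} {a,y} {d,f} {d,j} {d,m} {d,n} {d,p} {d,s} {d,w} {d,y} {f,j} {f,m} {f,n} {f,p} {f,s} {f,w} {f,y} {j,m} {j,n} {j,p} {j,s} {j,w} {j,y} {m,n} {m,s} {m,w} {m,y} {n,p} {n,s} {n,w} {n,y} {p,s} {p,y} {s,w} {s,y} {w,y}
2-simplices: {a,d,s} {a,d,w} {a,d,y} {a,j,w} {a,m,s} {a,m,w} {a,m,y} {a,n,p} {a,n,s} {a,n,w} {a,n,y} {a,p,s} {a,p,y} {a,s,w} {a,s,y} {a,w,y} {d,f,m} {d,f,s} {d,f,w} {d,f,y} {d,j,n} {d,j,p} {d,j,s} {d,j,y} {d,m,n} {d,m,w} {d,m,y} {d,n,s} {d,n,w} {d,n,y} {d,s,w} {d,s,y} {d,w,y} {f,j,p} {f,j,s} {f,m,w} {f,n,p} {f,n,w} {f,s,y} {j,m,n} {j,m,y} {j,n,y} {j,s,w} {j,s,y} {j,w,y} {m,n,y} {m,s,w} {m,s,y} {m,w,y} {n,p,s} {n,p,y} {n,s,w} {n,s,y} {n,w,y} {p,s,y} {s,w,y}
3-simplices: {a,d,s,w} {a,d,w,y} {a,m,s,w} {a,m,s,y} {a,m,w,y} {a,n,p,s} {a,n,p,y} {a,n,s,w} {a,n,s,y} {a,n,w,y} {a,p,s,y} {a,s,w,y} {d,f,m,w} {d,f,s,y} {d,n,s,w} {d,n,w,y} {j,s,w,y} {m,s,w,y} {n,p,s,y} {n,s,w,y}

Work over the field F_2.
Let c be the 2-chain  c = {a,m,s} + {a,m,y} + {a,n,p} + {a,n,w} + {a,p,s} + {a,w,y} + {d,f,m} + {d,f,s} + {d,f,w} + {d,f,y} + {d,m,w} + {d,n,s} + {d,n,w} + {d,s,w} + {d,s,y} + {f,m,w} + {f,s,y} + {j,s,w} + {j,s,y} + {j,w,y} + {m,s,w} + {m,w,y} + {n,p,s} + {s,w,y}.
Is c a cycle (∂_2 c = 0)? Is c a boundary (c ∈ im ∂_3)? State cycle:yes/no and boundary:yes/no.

cycle:yes boundary:yes

n_0=10 n_1=43 n_2=56 n_3=20  [Z2]
∂1: piv[ad,af,aj,am,an,ap,as,aw,ay] rk=9  ker:df,dj,dm,dn,dp,ds,dw,dy,fj,fm,fn,fp,fs,fw,fy,jm,jn,jp,js,jw,jy,mn,ms,mw,my,np,ns,nw,ny,ps,py,sw,sy,wy
∂2: piv[ads,adw,ady,ajw,ams,amw,amy,anp,ans,anw,any,aps,apy,asw,asy,awy,dfm,dfs,dfw,dfy,djn,djp,djs,djy,dmn,dmw,dns,fjp,fjs,fnp,fnw,jmn,jsw] rk=33  ker:dmy,dnw,dny,dsw,dsy,dwy,fmw,fsy,jmy,jny,jsy,jwy,mny,msw,msy,mwy,nps,npy,nsw,nsy,nwy,psy,swy
∂3: piv[adsw,adwy,amsw,amsy,amwy,anps,anpy,answ,ansy,anwy,apsy,aswy,dfmw,dfsy,dnsw,dnwy,jswy] rk=17  ker:mswy,npsy,nswy
∂2c = 0
c vs im∂3: reduces to 0 ⇒ boundary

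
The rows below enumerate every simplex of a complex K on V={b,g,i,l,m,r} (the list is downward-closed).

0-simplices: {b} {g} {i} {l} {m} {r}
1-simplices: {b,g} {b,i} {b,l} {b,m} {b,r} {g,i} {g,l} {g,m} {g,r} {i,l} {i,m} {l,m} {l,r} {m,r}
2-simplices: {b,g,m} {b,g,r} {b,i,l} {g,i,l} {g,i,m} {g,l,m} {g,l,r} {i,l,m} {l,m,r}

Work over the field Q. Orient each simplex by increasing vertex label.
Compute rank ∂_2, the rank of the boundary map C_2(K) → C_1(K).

n_0=6 n_1=14 n_2=9  [Q]
∂1: piv[bg,bi,bl,bm,br] rk=5  ker:gi,gl,gm,gr,il,im,lm,lr,mr
∂2: piv[bgm,bgr,bil,gil,gim,glm,glr,lmr] rk=8  ker:ilm
rk∂_2=8

rank∂_2=8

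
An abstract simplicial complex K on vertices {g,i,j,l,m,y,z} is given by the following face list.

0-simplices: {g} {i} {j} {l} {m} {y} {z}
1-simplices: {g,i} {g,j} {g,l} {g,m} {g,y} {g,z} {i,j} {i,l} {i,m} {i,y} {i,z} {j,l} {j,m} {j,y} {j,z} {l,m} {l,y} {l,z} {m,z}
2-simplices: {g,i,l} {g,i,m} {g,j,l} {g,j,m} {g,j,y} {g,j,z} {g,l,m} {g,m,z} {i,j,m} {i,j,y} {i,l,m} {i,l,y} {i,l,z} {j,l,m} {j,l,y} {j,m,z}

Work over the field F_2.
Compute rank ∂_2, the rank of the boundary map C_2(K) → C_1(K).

rank∂_2=12

n_0=7 n_1=19 n_2=16  [Z2]
∂1: piv[gi,gj,gl,gm,gy,gz] rk=6  ker:ij,il,im,iy,iz,jl,jm,jy,jz,lm,ly,lz,mz
∂2: piv[gil,gim,gjl,gjm,gjy,gjz,glm,gmz,ijm,ijy,ily,ilz] rk=12  ker:ilm,jlm,jly,jmz
rk∂_2=12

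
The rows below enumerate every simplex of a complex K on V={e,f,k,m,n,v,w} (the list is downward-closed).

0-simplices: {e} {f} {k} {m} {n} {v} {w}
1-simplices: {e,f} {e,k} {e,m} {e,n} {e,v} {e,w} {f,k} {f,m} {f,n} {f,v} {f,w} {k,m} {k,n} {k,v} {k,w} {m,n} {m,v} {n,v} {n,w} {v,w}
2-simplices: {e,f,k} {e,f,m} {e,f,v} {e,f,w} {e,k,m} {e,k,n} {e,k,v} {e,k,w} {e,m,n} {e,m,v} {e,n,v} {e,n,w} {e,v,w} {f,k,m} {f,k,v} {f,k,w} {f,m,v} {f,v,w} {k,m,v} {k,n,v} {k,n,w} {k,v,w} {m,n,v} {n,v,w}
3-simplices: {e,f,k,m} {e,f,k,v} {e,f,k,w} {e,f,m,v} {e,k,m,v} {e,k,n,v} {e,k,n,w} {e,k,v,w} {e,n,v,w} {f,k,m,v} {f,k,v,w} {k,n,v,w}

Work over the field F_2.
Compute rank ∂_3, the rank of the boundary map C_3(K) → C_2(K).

n_0=7 n_1=20 n_2=24 n_3=12  [Z2]
∂1: piv[ef,ek,em,en,ev,ew] rk=6  ker:fk,fm,fn,fv,fw,km,kn,kv,kw,mn,mv,nv,nw,vw
∂2: piv[efk,efm,efv,efw,ekm,ekn,ekv,ekw,emn,emv,env,enw,evw] rk=13  ker:fkm,fkv,fkw,fmv,fvw,kmv,knv,knw,kvw,mnv,nvw
∂3: piv[efkm,efkv,efkw,efmv,ekmv,eknv,eknw,ekvw,envw,fkvw] rk=10  ker:fkmv,knvw
rk∂_3=10

rank∂_3=10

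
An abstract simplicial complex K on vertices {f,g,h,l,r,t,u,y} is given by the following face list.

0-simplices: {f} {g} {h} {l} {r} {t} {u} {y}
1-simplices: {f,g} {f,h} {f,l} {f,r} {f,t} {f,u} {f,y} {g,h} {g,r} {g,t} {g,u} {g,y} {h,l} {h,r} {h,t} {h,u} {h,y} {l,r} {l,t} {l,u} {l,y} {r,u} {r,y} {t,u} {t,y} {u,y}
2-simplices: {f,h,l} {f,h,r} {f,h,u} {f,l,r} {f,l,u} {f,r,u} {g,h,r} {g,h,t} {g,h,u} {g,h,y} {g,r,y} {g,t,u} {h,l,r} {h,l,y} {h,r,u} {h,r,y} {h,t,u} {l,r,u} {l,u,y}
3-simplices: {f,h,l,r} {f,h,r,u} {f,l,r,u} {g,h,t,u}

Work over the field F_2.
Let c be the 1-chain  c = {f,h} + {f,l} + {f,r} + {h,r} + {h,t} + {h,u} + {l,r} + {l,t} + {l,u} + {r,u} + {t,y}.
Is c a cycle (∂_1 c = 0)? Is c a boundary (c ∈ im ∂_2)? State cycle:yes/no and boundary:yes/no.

cycle:no boundary:no

n_0=8 n_1=26 n_2=19 n_3=4  [Z2]
∂1: piv[fg,fh,fl,fr,ft,fu,fy] rk=7  ker:gh,gr,gt,gu,gy,hl,hr,ht,hu,hy,lr,lt,lu,ly,ru,ry,tu,ty,uy
∂2: piv[fhl,fhr,fhu,flr,flu,fru,ghr,ght,ghu,ghy,gry,gtu,hly,luy] rk=14  ker:hlr,hru,hry,htu,lru
∂3: piv[fhlr,fhru,flru,ghtu] rk=4
∂1c = {f} + {t} + {u} + {y}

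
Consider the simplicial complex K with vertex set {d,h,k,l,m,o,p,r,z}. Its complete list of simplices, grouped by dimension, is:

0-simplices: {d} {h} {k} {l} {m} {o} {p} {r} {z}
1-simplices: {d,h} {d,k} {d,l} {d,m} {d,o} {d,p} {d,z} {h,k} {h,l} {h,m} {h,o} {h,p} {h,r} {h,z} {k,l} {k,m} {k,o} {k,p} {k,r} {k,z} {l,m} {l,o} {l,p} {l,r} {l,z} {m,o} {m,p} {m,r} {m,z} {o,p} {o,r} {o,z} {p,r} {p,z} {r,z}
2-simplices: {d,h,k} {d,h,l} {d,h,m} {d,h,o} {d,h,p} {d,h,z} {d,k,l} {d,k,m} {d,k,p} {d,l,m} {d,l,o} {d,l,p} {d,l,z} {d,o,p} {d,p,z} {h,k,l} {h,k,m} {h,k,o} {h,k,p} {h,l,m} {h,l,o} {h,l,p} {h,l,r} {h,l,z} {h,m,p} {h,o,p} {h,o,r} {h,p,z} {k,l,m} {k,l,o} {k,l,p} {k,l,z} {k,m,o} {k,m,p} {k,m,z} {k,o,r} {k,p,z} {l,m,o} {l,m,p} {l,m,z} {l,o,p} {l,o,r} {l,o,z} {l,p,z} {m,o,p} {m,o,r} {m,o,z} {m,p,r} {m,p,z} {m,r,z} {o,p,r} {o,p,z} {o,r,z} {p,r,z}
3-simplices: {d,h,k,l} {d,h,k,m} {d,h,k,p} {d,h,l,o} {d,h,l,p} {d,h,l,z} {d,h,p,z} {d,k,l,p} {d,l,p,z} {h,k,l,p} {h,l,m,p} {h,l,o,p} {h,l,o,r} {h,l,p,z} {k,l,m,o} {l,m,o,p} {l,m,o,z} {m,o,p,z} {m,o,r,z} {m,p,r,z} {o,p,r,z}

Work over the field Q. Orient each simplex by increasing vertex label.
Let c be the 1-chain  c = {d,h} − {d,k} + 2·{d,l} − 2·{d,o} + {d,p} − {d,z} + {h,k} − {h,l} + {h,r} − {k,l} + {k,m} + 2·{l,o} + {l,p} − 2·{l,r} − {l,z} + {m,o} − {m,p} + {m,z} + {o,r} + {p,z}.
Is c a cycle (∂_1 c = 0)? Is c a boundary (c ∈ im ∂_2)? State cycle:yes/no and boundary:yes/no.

cycle:yes boundary:yes

n_0=9 n_1=35 n_2=54 n_3=21  [Q]
∂1: piv[dh,dk,dl,dm,do,dp,dz,hr] rk=8  ker:hk,hl,hm,ho,hp,hz,kl,km,ko,kp,kr,kz,lm,lo,lp,lr,lz,mo,mp,mr,mz,op,or,oz,pr,pz,rz
∂2: piv[dhk,dhl,dhm,dho,dhp,dhz,dkl,dkm,dkp,dlm,dlo,dlp,dlz,dop,dpz,hko,hlr,hmp,hor,klz,kmo,kmz,kor,loz,mor,mpr,mrz] rk=27  ker:hkl,hkm,hkp,hlm,hlo,hlp,hlz,hop,hpz,klm,klo,klp,kmp,kpz,lmo,lmp,lmz,lop,lor,lpz,mop,moz,mpz,opr,opz,orz,prz
∂3: piv[dhkl,dhkm,dhkp,dhlo,dhlp,dhlz,dhpz,dklp,dlpz,hlmp,hlop,hlor,klmo,lmop,lmoz,mopz,morz,mprz,oprz] rk=19  ker:hklp,hlpz
∂1c = 0
c vs im∂2: reduces to 0 ⇒ boundary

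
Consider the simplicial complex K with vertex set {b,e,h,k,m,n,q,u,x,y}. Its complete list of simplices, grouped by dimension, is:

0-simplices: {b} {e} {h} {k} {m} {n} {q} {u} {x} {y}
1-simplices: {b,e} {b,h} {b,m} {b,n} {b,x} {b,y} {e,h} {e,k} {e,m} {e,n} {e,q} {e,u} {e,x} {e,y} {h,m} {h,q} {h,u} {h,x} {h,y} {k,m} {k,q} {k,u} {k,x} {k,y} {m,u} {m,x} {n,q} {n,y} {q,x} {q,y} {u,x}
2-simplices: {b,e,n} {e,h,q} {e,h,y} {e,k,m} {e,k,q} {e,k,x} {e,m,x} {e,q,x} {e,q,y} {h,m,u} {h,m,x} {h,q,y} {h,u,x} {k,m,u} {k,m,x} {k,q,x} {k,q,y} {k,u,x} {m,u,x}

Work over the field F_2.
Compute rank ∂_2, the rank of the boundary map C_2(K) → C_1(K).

rank∂_2=14

n_0=10 n_1=31 n_2=19  [Z2]
∂1: piv[be,bh,bm,bn,bx,by,ek,eq,eu] rk=9  ker:eh,em,en,ex,ey,hm,hq,hu,hx,hy,km,kq,ku,kx,ky,mu,mx,nq,ny,qx,qy,ux
∂2: piv[ben,ehq,ehy,ekm,ekq,ekx,emx,eqx,eqy,hmu,hmx,hux,kmu,kqy] rk=14  ker:hqy,kmx,kqx,kux,mux
rk∂_2=14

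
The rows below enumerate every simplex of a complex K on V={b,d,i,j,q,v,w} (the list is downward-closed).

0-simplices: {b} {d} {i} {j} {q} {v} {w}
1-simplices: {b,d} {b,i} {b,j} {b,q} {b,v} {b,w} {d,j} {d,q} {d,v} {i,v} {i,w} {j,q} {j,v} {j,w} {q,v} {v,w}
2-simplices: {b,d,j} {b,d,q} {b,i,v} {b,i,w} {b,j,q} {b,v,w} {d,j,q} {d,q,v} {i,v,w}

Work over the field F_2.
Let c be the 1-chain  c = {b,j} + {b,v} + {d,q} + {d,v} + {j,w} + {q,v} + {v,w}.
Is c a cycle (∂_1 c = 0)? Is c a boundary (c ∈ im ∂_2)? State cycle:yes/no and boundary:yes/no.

cycle:yes boundary:no

n_0=7 n_1=16 n_2=9  [Z2]
∂1: piv[bd,bi,bj,bq,bv,bw] rk=6  ker:dj,dq,dv,iv,iw,jq,jv,jw,qv,vw
∂2: piv[bdj,bdq,biv,biw,bjq,bvw,dqv] rk=7  ker:djq,ivw
∂1c = 0
c vs im∂2: residual ≠ 0 ⇒ not boundary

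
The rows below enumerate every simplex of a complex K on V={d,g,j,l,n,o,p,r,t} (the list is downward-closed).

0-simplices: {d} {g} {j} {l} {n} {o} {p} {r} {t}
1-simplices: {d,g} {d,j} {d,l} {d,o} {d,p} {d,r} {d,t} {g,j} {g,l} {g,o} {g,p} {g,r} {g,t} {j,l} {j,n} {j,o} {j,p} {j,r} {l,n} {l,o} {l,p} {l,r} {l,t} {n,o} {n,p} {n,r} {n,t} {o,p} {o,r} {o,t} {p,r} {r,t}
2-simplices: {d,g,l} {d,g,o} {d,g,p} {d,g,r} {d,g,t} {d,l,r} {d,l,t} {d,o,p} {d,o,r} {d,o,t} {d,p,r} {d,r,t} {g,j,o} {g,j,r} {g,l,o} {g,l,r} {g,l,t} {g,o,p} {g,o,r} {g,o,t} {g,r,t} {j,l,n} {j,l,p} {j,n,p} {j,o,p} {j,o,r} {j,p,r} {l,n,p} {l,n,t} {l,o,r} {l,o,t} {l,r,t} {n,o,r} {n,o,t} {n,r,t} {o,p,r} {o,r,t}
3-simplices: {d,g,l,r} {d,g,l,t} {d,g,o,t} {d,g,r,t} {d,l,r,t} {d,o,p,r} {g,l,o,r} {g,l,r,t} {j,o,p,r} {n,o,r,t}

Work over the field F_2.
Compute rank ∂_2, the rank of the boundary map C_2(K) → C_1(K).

n_0=9 n_1=32 n_2=37 n_3=10  [Z2]
∂1: piv[dg,dj,dl,do,dp,dr,dt,jn] rk=8  ker:gj,gl,go,gp,gr,gt,jl,jo,jp,jr,ln,lo,lp,lr,lt,no,np,nr,nt,op,or,ot,pr,rt
∂2: piv[dgl,dgo,dgp,dgr,dgt,dlr,dlt,dop,dor,dot,dpr,drt,gjo,gjr,glo,jln,jlp,jnp,jop,lnt,nor,not] rk=22  ker:glr,glt,gop,gor,got,grt,jor,jpr,lnp,lor,lot,lrt,nrt,opr,ort
∂3: piv[dglr,dglt,dgot,dgrt,dlrt,dopr,glor,jopr,nort] rk=9  ker:glrt
rk∂_2=22

rank∂_2=22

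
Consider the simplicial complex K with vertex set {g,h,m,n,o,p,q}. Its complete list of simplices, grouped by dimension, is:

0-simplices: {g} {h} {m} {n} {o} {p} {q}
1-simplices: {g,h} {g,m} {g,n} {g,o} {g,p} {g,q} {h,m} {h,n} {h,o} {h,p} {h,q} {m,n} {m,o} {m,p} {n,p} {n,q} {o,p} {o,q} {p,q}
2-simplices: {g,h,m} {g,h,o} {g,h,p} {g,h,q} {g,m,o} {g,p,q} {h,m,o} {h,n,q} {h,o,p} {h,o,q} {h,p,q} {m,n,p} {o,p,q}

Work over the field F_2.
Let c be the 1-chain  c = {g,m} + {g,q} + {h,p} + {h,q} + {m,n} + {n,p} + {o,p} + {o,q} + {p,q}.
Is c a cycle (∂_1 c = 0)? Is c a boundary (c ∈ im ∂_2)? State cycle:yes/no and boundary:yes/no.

cycle:yes boundary:no

n_0=7 n_1=19 n_2=13  [Z2]
∂1: piv[gh,gm,gn,go,gp,gq] rk=6  ker:hm,hn,ho,hp,hq,mn,mo,mp,np,nq,op,oq,pq
∂2: piv[ghm,gho,ghp,ghq,gmo,gpq,hnq,hop,hoq,mnp] rk=10  ker:hmo,hpq,opq
∂1c = 0
c vs im∂2: residual ≠ 0 ⇒ not boundary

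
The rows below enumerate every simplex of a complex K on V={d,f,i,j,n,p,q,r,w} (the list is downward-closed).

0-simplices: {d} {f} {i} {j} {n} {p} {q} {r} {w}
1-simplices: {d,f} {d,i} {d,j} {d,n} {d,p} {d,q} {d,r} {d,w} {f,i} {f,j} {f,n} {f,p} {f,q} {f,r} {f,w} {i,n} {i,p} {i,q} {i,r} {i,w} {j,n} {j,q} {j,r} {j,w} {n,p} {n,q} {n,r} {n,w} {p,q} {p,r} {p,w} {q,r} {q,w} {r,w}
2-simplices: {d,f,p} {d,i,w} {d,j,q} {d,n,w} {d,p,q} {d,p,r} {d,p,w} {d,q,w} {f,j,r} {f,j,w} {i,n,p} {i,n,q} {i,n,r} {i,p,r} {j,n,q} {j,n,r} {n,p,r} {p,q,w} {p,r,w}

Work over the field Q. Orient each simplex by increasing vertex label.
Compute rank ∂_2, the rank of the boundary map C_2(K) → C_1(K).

n_0=9 n_1=34 n_2=19  [Q]
∂1: piv[df,di,dj,dn,dp,dq,dr,dw] rk=8  ker:fi,fj,fn,fp,fq,fr,fw,in,ip,iq,ir,iw,jn,jq,jr,jw,np,nq,nr,nw,pq,pr,pw,qr,qw,rw
∂2: piv[dfp,diw,djq,dnw,dpq,dpr,dpw,dqw,fjr,fjw,inp,inq,inr,ipr,jnq,jnr,prw] rk=17  ker:npr,pqw
rk∂_2=17

rank∂_2=17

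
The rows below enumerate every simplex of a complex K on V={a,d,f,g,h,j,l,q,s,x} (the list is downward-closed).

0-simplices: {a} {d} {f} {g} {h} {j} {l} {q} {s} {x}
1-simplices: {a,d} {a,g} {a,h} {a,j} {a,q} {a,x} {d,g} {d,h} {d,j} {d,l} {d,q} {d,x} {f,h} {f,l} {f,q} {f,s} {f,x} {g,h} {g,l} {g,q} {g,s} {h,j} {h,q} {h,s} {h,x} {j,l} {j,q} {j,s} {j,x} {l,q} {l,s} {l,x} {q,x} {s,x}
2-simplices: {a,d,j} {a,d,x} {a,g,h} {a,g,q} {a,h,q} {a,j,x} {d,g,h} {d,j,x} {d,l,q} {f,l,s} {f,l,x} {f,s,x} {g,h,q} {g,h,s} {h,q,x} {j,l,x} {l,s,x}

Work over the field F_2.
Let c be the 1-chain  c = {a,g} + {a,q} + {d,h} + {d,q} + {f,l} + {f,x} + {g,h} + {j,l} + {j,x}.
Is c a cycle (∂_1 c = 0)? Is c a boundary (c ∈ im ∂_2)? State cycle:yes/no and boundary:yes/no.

n_0=10 n_1=34 n_2=17  [Z2]
∂1: piv[ad,ag,ah,aj,aq,ax,dl,fh,fs] rk=9  ker:dg,dh,dj,dq,dx,fl,fq,fx,gh,gl,gq,gs,hj,hq,hs,hx,jl,jq,js,jx,lq,ls,lx,qx,sx
∂2: piv[adj,adx,agh,agq,ahq,ajx,dgh,dlq,fls,flx,fsx,ghs,hqx,jlx] rk=14  ker:djx,ghq,lsx
∂1c = 0
c vs im∂2: residual ≠ 0 ⇒ not boundary

cycle:yes boundary:no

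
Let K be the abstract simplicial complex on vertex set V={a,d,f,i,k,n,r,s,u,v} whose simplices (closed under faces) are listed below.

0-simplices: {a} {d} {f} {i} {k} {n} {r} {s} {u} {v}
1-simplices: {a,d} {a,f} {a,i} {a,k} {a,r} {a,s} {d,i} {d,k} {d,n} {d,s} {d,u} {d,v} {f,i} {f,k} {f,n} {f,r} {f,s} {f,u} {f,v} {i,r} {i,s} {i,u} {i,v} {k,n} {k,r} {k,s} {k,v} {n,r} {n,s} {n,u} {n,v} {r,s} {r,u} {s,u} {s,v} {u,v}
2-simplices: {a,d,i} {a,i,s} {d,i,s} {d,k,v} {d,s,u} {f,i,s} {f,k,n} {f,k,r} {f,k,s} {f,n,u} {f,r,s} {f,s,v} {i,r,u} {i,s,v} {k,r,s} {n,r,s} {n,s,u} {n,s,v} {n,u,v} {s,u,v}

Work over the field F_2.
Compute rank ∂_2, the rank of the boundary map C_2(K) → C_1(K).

n_0=10 n_1=36 n_2=20  [Z2]
∂1: piv[ad,af,ai,ak,ar,as,dn,du,dv] rk=9  ker:di,dk,ds,fi,fk,fn,fr,fs,fu,fv,ir,is,iu,iv,kn,kr,ks,kv,nr,ns,nu,nv,rs,ru,su,sv,uv
∂2: piv[adi,ais,dis,dkv,dsu,fis,fkn,fkr,fks,fnu,frs,fsv,iru,isv,nrs,nsu,nsv,nuv] rk=18  ker:krs,suv
rk∂_2=18

rank∂_2=18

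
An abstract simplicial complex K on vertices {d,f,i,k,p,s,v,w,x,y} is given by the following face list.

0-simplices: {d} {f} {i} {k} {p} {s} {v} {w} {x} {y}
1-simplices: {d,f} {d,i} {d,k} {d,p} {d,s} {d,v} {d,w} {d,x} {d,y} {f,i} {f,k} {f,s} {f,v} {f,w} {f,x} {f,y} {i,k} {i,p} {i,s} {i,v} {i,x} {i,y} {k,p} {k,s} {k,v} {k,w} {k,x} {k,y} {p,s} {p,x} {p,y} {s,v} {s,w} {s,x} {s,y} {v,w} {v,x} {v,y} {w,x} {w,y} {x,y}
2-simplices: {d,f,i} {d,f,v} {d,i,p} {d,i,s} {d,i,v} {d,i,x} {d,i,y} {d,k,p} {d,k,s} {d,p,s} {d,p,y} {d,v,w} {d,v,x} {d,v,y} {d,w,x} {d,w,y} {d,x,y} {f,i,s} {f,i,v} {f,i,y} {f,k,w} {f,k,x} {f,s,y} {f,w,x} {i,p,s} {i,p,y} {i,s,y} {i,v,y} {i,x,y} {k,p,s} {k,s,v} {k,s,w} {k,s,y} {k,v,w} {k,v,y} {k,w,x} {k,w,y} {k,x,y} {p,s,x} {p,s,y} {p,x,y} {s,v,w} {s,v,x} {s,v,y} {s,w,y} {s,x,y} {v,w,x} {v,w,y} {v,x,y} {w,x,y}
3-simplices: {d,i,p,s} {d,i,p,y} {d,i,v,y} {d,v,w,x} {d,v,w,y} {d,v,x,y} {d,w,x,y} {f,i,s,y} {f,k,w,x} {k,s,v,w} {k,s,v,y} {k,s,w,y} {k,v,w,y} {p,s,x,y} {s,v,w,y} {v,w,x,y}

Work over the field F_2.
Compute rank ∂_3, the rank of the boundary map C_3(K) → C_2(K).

n_0=10 n_1=41 n_2=50 n_3=16  [Z2]
∂1: piv[df,di,dk,dp,ds,dv,dw,dx,dy] rk=9  ker:fi,fk,fs,fv,fw,fx,fy,ik,ip,is,iv,ix,iy,kp,ks,kv,kw,kx,ky,ps,px,py,sv,sw,sx,sy,vw,vx,vy,wx,wy,xy
∂2: piv[dfi,dfv,dip,dis,div,dix,diy,dkp,dks,dps,dpy,dvw,dvx,dvy,dwx,dwy,dxy,fis,fiy,fkw,fkx,fsy,fwx,ksv,ksw,ksy,kvw,kvy,psx,pxy] rk=30  ker:fiv,ips,ipy,isy,ivy,ixy,kps,kwx,kwy,kxy,psy,svw,svx,svy,swy,sxy,vwx,vwy,vxy,wxy
∂3: piv[dips,dipy,divy,dvwx,dvwy,dvxy,dwxy,fisy,fkwx,ksvw,ksvy,kswy,kvwy,psxy] rk=14  ker:svwy,vwxy
rk∂_3=14

rank∂_3=14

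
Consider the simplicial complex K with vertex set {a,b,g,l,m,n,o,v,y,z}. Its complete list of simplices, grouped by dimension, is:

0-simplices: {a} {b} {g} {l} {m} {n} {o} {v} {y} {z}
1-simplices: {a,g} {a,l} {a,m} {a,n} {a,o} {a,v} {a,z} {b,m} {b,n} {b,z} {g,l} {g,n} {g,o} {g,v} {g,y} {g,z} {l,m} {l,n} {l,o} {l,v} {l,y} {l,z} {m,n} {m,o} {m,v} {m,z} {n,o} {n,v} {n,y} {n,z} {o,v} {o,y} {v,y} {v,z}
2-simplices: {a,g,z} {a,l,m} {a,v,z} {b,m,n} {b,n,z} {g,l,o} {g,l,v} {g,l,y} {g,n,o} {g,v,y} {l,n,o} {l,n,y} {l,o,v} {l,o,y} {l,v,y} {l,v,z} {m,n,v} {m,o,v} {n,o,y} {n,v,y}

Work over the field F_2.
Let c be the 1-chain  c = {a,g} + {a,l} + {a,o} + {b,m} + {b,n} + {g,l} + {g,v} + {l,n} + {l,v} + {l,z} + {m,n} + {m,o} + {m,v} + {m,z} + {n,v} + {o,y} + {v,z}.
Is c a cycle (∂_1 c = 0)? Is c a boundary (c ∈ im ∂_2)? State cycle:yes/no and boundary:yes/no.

n_0=10 n_1=34 n_2=20  [Z2]
∂1: piv[ag,al,am,an,ao,av,az,bm,gy] rk=9  ker:bn,bz,gl,gn,go,gv,gz,lm,ln,lo,lv,ly,lz,mn,mo,mv,mz,no,nv,ny,nz,ov,oy,vy,vz
∂2: piv[agz,alm,avz,bmn,bnz,glo,glv,gly,gno,gvy,lno,lny,lov,loy,lvz,mnv,mov,nvy] rk=18  ker:lvy,noy
∂1c = {a} + {g} + {l} + {m} + {o} + {v} + {y} + {z}

cycle:no boundary:no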